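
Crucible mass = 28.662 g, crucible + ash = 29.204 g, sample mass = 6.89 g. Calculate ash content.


Ash mass = 0.542 g
Ash content = 7.87%

Ash mass = 29.204 - 28.662 = 0.542 g
Ash% = 0.542 / 6.89 x 100 = 7.87%


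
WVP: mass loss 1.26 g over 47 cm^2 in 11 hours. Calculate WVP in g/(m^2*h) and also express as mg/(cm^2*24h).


WVP = 24.37 g/(m^2*h)
Daily rate = 58.49 mg/(cm^2*24h)


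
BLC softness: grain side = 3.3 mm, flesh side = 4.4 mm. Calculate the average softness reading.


3.85 mm


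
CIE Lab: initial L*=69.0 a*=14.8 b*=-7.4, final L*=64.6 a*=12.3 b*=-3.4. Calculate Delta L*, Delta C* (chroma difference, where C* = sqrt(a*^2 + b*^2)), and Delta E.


Delta L* = -4.4
Delta C* = -3.79
Delta E = 6.45


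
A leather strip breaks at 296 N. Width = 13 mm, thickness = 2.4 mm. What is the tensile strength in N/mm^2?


9.49 N/mm^2

Cross-sectional area = 13 x 2.4 = 31.2 mm^2
Tensile strength = 296 / 31.2 = 9.49 N/mm^2


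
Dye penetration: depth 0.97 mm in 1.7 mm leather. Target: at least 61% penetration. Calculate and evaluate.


Penetration = 0.97 / 1.7 x 100 = 57.1%
Target: 61%
Meets target: No


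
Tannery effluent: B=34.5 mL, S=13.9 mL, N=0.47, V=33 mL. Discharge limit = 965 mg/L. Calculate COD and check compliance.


COD = 2347.2 mg/L
Compliant: No


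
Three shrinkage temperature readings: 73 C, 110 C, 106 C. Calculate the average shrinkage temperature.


96.3 C


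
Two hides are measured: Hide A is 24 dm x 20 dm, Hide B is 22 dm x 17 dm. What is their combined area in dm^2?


854 dm^2

Hide A area = 24 x 20 = 480 dm^2
Hide B area = 22 x 17 = 374 dm^2
Total = 480 + 374 = 854 dm^2


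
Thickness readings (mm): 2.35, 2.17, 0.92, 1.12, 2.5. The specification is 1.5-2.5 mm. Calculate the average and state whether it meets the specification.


Average = 1.81 mm
Within specification: Yes

Sum = 9.06
Average = 9.06 / 5 = 1.81 mm
Specification range: 1.5 to 2.5 mm
Within spec: Yes


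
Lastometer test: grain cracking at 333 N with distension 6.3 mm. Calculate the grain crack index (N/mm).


Grain crack index = force / distension
Index = 333 / 6.3 = 52.9 N/mm


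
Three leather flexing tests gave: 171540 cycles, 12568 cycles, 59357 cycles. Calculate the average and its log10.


Average = 81155 cycles
log10 = 4.91


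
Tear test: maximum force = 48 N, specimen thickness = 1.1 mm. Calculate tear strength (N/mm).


Tear strength = force / thickness
Tear = 48 / 1.1 = 43.6 N/mm


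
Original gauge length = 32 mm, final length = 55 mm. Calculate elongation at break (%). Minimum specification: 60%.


Extension = 55 - 32 = 23 mm
Elongation = 23 / 32 x 100 = 71.9%
Minimum required: 60%
Meets specification: Yes


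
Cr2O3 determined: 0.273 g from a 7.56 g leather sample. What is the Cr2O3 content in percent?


Cr2O3% = 0.273 / 7.56 x 100
Cr2O3% = 3.61%


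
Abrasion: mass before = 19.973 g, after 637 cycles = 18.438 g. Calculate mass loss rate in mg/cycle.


2.410 mg/cycle

Mass loss = 19.973 - 18.438 = 1.535 g
Rate = 1.535 / 637 x 1000 = 2.410 mg/cycle


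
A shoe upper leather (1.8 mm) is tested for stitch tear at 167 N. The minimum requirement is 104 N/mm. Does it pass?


STS = 92.8 N/mm
Passes: No

STS = 167 / 1.8 = 92.8 N/mm
Minimum required: 104 N/mm
Passes: No


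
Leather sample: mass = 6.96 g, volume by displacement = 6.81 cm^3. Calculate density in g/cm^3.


Density = mass / volume
Density = 6.96 / 6.81 = 1.022 g/cm^3


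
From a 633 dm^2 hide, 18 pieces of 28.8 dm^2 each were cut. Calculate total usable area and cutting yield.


Total usable = 18 x 28.8 = 518.4 dm^2
Yield = 518.4 / 633 x 100 = 81.9%


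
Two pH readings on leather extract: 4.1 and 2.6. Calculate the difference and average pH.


Difference = 1.5
Average pH = 3.35


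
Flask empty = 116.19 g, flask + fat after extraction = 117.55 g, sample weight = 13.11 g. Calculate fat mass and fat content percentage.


Fat mass = 117.55 - 116.19 = 1.36 g
Fat% = 1.36 / 13.11 x 100 = 10.4%


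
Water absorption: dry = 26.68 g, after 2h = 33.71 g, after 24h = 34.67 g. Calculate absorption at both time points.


WA (2h) = (33.71 - 26.68) / 26.68 x 100 = 26.3%
WA (24h) = (34.67 - 26.68) / 26.68 x 100 = 29.9%


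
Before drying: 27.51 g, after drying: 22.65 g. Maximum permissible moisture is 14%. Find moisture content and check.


MC = (27.51 - 22.65) / 27.51 x 100 = 17.7%
Maximum: 14%
Acceptable: No


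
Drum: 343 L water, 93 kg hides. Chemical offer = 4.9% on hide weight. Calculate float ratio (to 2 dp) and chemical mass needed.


Float ratio = 3.69
Chemical needed = 4.557 kg

Float ratio = 343 / 93 = 3.69
Chemical = 93 x 4.9 / 100 = 4.557 kg


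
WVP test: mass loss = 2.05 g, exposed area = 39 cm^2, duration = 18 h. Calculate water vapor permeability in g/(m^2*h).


WVP = mass_loss / (area x time) x 10000
WVP = 2.05 / (39 x 18) x 10000
WVP = 2.05 / 702 x 10000 = 29.20 g/(m^2*h)


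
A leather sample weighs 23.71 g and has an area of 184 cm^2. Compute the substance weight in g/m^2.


1288.6 g/m^2


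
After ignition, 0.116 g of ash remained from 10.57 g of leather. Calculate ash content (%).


1.10%

Ash% = 0.116 / 10.57 x 100
Ash% = 1.10%


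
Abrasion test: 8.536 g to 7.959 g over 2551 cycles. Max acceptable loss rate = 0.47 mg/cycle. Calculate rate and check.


Rate = 0.226 mg/cycle
Passes: Yes


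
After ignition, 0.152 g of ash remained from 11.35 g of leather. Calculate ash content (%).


1.34%


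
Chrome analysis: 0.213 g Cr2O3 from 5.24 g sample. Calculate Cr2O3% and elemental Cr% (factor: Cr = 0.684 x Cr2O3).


Cr2O3% = 0.213 / 5.24 x 100 = 4.06%
Cr% = 4.06 x 0.684 = 2.78%


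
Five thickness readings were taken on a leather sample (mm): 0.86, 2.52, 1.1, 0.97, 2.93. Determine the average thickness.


1.68 mm

Sum = 0.86 + 2.52 + 1.1 + 0.97 + 2.93 = 8.38
Average = 8.38 / 5 = 1.68 mm


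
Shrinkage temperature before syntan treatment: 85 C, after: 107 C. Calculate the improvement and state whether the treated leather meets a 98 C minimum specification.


Improvement = 107 - 85 = 22 C
Spec check: 107 C >= 98 C? Yes


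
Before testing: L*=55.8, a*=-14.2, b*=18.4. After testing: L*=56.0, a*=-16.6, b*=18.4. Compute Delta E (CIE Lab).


dL = 56.0 - 55.8 = 0.2
da = -16.6 - (-14.2) = -2.4
db = 18.4 - 18.4 = 0.0
dE = sqrt((0.2)^2 + (-2.4)^2 + (0.0)^2) = 2.41


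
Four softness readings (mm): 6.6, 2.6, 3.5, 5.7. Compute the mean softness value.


Sum = 6.6 + 2.6 + 3.5 + 5.7
Mean = 18.4 / 4 = 4.60 mm


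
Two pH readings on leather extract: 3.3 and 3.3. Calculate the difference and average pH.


Difference = |3.3 - 3.3| = 0.0
Average = (3.3 + 3.3) / 2 = 3.30


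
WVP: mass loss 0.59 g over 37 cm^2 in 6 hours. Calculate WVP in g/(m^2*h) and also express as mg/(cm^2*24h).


WVP = 0.59 / (37 x 6) x 10000 = 26.58 g/(m^2*h)
Mass loss in mg = 0.59 x 1000 = 590 mg
Per cm^2 per 24h in mg: 590 x 24 / (37 x 6) = 14160 / 222 = 63.78 mg/(cm^2*24h)


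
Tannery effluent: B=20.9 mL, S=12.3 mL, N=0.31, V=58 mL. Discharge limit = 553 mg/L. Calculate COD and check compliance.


COD = (20.9 - 12.3) x 0.31 x 8000 / 58 = 367.7 mg/L
Limit: 553 mg/L
Compliant: Yes


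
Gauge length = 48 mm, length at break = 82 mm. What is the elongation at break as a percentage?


Extension = 82 - 48 = 34 mm
Elongation = 34 / 48 x 100 = 70.8%


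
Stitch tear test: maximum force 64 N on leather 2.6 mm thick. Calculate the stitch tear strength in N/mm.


24.6 N/mm

Stitch tear strength = force / thickness
STS = 64 / 2.6 = 24.6 N/mm


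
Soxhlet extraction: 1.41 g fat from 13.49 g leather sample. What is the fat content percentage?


Fat content = 1.41 / 13.49 x 100
Fat = 10.5%


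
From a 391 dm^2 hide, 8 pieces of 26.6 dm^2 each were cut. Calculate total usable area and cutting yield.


Usable area = 212.8 dm^2
Yield = 54.4%


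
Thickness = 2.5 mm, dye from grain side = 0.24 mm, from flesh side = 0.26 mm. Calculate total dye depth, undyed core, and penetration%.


Total dyed = 0.24 + 0.26 = 0.50 mm
Undyed core = 2.5 - 0.50 = 2.00 mm
Penetration = 0.50 / 2.5 x 100 = 20.0%


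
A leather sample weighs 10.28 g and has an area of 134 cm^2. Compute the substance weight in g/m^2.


Substance weight = mass / area x 10000
SW = 10.28 / 134 x 10000
SW = 767.2 g/m^2


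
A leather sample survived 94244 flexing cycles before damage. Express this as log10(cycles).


4.97

log10(94244) = 4.97


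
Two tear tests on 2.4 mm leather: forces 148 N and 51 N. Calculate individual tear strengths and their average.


Tear 1 = 148 / 2.4 = 61.7 N/mm
Tear 2 = 51 / 2.4 = 21.3 N/mm
Average = (61.7 + 21.3) / 2 = 41.5 N/mm


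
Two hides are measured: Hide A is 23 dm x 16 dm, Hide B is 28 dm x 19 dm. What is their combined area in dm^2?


900 dm^2


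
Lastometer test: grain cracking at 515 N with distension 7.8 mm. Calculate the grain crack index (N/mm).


66.0 N/mm


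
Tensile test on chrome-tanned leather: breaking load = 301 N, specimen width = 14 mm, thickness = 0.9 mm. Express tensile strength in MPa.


23.89 MPa

Cross-section = 14 x 0.9 = 12.6 mm^2
TS = 301 / 12.6 = 23.89 MPa
(1 N/mm^2 = 1 MPa)


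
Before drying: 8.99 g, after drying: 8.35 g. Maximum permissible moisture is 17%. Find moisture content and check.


Moisture content = 7.1%
Acceptable: Yes


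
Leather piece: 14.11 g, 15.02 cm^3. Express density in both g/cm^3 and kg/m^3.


Density = 14.11 / 15.02 = 0.939 g/cm^3
Convert: 0.939 x 1000 = 939 kg/m^3


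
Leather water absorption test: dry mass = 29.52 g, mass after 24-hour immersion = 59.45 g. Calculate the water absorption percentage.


101.4%


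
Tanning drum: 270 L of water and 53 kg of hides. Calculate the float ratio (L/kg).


5.1


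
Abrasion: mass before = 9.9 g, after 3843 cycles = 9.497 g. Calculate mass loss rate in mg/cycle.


Mass loss = 9.9 - 9.497 = 0.403 g
Rate = 0.403 / 3843 x 1000 = 0.105 mg/cycle


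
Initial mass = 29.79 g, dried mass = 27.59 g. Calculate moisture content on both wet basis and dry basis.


Moisture lost = 29.79 - 27.59 = 2.20 g
Wet basis MC = 2.20 / 29.79 x 100 = 7.4%
Dry basis MC = 2.20 / 27.59 x 100 = 8.0%


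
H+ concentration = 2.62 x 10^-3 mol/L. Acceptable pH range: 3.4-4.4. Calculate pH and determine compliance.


pH = 2.58
Compliant: No

pH = -log10(2.62 x 10^-3) = 2.58
Range: 3.4 to 4.4
Compliant: No


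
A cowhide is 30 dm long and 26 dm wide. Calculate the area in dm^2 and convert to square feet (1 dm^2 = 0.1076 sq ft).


780 dm^2
83.93 sq ft

Area = 30 x 26 = 780 dm^2
Conversion: 780 x 0.1076 = 83.93 sq ft


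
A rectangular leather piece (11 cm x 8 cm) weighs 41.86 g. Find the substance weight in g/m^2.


Area = 11 x 8 = 88 cm^2
SW = 41.86 / 88 x 10000 = 4756.8 g/m^2


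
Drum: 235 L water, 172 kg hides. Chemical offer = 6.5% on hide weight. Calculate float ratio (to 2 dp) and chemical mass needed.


Float ratio = 1.37
Chemical needed = 11.18 kg

Float ratio = 235 / 172 = 1.37
Chemical = 172 x 6.5 / 100 = 11.18 kg


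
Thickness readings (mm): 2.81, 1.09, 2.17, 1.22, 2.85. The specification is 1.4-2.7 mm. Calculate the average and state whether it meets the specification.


Sum = 10.14
Average = 10.14 / 5 = 2.03 mm
Specification range: 1.4 to 2.7 mm
Within spec: Yes


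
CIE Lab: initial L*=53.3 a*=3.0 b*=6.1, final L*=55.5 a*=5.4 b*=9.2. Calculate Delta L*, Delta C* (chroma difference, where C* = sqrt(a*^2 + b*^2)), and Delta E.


Delta L* = 2.2
Delta C* = 3.87
Delta E = 4.50

Delta L* = 55.5 - 53.3 = 2.2
C1* = sqrt((3.0)^2 + (6.1)^2) = 6.798
C2* = sqrt((5.4)^2 + (9.2)^2) = 10.668
Delta C* = 10.668 - 6.798 = 3.87
Delta E = sqrt((2.2)^2 + (2.4)^2 + (3.1)^2) = 4.50


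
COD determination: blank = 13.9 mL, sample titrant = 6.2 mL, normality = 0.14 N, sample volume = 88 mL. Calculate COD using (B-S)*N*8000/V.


98.0 mg/L

COD = (13.9 - 6.2) x 0.14 x 8000 / 88
COD = 7.7 x 0.14 x 8000 / 88
COD = 98.0 mg/L


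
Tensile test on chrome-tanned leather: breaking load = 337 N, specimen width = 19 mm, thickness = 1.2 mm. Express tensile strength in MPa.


14.78 MPa

Cross-section = 19 x 1.2 = 22.8 mm^2
TS = 337 / 22.8 = 14.78 MPa
(1 N/mm^2 = 1 MPa)


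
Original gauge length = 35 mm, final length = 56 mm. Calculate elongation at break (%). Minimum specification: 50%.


Elongation = 60.0%
Meets spec: Yes

Extension = 56 - 35 = 21 mm
Elongation = 21 / 35 x 100 = 60.0%
Minimum required: 50%
Meets specification: Yes


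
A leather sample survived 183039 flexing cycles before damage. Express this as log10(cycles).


5.26


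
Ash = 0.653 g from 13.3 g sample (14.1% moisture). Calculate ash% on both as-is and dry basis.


As-is ash = 4.91%
Dry-basis ash = 5.72%


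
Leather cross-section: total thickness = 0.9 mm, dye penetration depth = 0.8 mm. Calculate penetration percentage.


Penetration% = 0.8 / 0.9 x 100
Penetration = 88.9%


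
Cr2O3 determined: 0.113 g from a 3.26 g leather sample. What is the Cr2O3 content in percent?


Cr2O3% = 0.113 / 3.26 x 100
Cr2O3% = 3.47%


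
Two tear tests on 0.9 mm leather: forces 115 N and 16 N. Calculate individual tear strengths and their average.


Tear 1 = 115 / 0.9 = 127.8 N/mm
Tear 2 = 16 / 0.9 = 17.8 N/mm
Average = (127.8 + 17.8) / 2 = 72.8 N/mm


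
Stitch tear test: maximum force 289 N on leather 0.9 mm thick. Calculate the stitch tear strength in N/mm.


321.1 N/mm

Stitch tear strength = force / thickness
STS = 289 / 0.9 = 321.1 N/mm


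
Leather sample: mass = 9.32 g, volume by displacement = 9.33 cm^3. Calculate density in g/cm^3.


0.999 g/cm^3

Density = mass / volume
Density = 9.32 / 9.33 = 0.999 g/cm^3


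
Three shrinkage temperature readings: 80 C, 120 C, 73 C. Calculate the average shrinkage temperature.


91.0 C


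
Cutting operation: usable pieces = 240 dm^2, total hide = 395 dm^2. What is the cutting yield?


Yield = usable / total x 100
Yield = 240 / 395 x 100 = 60.8%


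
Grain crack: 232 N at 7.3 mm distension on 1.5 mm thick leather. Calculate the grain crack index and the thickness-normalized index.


Crack index = 232 / 7.3 = 31.8 N/mm
Normalized = 31.8 / 1.5 = 21.2 N/mm per mm


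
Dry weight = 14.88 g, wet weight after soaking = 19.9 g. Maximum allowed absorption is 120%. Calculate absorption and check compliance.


WA = (19.9 - 14.88) / 14.88 x 100 = 33.7%
Maximum allowed: 120%
Compliant: Yes


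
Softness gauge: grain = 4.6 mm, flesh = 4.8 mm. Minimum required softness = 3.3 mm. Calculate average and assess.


Average = (4.6 + 4.8) / 2 = 4.70 mm
Minimum = 3.3 mm
Meets requirement: Yes


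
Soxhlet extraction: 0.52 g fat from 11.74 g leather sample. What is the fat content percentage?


4.4%


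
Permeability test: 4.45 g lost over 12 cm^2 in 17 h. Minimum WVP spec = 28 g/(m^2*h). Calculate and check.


WVP = 4.45 / (12 x 17) x 10000 = 218.14 g/(m^2*h)
Minimum: 28 g/(m^2*h)
Meets spec: Yes


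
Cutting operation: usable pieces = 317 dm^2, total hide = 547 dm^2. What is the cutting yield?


Yield = usable / total x 100
Yield = 317 / 547 x 100 = 58.0%


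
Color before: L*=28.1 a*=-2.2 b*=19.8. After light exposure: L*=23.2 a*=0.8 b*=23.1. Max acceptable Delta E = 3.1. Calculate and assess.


Delta E = 6.63
Passes: No


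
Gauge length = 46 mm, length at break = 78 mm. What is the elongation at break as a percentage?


Extension = 78 - 46 = 32 mm
Elongation = 32 / 46 x 100 = 69.6%


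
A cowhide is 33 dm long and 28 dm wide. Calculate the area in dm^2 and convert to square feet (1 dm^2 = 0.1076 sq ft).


Area = 33 x 28 = 924 dm^2
Conversion: 924 x 0.1076 = 99.42 sq ft


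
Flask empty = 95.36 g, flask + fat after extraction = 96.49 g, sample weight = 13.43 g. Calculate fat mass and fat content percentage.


Fat mass = 1.13 g
Fat content = 8.4%

Fat mass = 96.49 - 95.36 = 1.13 g
Fat% = 1.13 / 13.43 x 100 = 8.4%


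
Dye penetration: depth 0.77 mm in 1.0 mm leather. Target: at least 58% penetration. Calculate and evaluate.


Penetration = 0.77 / 1.0 x 100 = 77.0%
Target: 58%
Meets target: Yes


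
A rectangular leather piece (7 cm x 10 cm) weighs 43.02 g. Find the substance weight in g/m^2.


Area = 7 x 10 = 70 cm^2
SW = 43.02 / 70 x 10000 = 6145.7 g/m^2


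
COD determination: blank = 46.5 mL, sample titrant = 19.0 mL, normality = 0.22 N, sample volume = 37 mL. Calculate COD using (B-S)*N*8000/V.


COD = (46.5 - 19.0) x 0.22 x 8000 / 37
COD = 27.5 x 0.22 x 8000 / 37
COD = 1308.1 mg/L


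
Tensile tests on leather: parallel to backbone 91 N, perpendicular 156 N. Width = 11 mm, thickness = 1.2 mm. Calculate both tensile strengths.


Parallel = 6.89 N/mm^2
Perpendicular = 11.82 N/mm^2


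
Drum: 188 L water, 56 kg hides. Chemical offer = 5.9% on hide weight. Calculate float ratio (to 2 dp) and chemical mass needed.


Float ratio = 188 / 56 = 3.36
Chemical = 56 x 5.9 / 100 = 3.304 kg


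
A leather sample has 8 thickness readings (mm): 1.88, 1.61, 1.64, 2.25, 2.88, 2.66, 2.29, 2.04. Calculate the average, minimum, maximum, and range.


Sum = 17.25
Average = 17.25 / 8 = 2.16 mm
Minimum = 1.61 mm
Maximum = 2.88 mm
Range = 2.88 - 1.61 = 1.27 mm


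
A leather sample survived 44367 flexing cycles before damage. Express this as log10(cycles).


4.65


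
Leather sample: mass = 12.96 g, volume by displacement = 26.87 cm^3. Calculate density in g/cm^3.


Density = mass / volume
Density = 12.96 / 26.87 = 0.482 g/cm^3


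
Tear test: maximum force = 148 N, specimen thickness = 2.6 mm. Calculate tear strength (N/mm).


Tear strength = force / thickness
Tear = 148 / 2.6 = 56.9 N/mm


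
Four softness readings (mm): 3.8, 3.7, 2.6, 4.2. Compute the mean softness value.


3.58 mm

Sum = 3.8 + 3.7 + 2.6 + 4.2
Mean = 14.3 / 4 = 3.58 mm


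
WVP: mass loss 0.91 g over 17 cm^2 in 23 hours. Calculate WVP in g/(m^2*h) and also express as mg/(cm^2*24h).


WVP = 0.91 / (17 x 23) x 10000 = 23.27 g/(m^2*h)
Mass loss in mg = 0.91 x 1000 = 910 mg
Per cm^2 per 24h in mg: 910 x 24 / (17 x 23) = 21840 / 391 = 55.86 mg/(cm^2*24h)


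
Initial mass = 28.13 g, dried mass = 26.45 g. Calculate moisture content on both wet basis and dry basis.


Moisture lost = 28.13 - 26.45 = 1.68 g
Wet basis MC = 1.68 / 28.13 x 100 = 6.0%
Dry basis MC = 1.68 / 26.45 x 100 = 6.4%


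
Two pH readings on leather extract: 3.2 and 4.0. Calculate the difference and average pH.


Difference = |3.2 - 4.0| = 0.8
Average = (3.2 + 4.0) / 2 = 3.60


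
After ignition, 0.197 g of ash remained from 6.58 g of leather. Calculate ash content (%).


2.99%


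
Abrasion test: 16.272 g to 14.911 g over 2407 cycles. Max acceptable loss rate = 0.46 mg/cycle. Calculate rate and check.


Rate = 0.565 mg/cycle
Passes: No

Loss = 16.272 - 14.911 = 1.361 g
Rate = 1.361 g / 2407 cycles x 1000 = 0.565 mg/cycle
Max = 0.46 mg/cycle
Passes: No


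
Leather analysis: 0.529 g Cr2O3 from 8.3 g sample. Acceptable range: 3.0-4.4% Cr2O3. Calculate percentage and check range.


Cr2O3% = 0.529 / 8.3 x 100 = 6.37%
Acceptable range: 3.0 to 4.4%
Within range: No


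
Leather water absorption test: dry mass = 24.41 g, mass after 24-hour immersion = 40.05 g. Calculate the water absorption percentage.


Water absorbed = 40.05 - 24.41 = 15.64 g
WA% = 15.64 / 24.41 x 100 = 64.1%


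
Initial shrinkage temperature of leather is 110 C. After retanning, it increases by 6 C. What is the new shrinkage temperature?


New Ts = 110 + 6 = 116 C


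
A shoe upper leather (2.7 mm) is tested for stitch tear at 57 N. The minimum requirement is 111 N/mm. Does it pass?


STS = 57 / 2.7 = 21.1 N/mm
Minimum required: 111 N/mm
Passes: No


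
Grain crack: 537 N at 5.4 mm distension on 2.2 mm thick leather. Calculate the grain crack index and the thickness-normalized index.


Crack index = 99.4 N/mm
Normalized index = 45.2 N/mm per mm


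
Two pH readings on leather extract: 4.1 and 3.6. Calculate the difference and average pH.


Difference = 0.5
Average pH = 3.85

Difference = |4.1 - 3.6| = 0.5
Average = (4.1 + 3.6) / 2 = 3.85


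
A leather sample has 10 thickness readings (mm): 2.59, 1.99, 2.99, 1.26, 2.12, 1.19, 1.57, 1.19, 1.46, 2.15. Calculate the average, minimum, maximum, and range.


Sum = 18.51
Average = 18.51 / 10 = 1.85 mm
Minimum = 1.19 mm
Maximum = 2.99 mm
Range = 2.99 - 1.19 = 1.80 mm


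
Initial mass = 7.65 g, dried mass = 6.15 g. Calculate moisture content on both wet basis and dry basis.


Moisture lost = 7.65 - 6.15 = 1.50 g
Wet basis MC = 1.50 / 7.65 x 100 = 19.6%
Dry basis MC = 1.50 / 6.15 x 100 = 24.4%


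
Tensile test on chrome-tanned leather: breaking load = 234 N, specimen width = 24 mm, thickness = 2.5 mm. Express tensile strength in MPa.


3.90 MPa

Cross-section = 24 x 2.5 = 60.0 mm^2
TS = 234 / 60.0 = 3.90 MPa
(1 N/mm^2 = 1 MPa)


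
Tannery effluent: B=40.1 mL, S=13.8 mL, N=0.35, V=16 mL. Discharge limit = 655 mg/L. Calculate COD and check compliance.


COD = (40.1 - 13.8) x 0.35 x 8000 / 16 = 4602.5 mg/L
Limit: 655 mg/L
Compliant: No


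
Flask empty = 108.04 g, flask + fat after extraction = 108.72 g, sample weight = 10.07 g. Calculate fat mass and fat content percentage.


Fat mass = 108.72 - 108.04 = 0.68 g
Fat% = 0.68 / 10.07 x 100 = 6.8%


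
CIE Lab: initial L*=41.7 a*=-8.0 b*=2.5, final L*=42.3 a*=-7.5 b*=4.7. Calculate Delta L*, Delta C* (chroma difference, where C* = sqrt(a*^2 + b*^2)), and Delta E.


Delta L* = 42.3 - 41.7 = 0.6
C1* = sqrt((-8.0)^2 + (2.5)^2) = 8.382
C2* = sqrt((-7.5)^2 + (4.7)^2) = 8.851
Delta C* = 8.851 - 8.382 = 0.47
Delta E = sqrt((0.6)^2 + (0.5)^2 + (2.2)^2) = 2.33


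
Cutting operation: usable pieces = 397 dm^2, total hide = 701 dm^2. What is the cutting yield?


Yield = usable / total x 100
Yield = 397 / 701 x 100 = 56.6%


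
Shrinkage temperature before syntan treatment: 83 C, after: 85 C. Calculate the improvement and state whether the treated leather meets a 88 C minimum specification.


Improvement = 2 C
Meets 88 C spec: No

Improvement = 85 - 83 = 2 C
Spec check: 85 C >= 88 C? No


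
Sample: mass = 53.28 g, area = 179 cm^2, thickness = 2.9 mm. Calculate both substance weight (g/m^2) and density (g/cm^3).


Substance weight = 2976.5 g/m^2
Density = 1.026 g/cm^3


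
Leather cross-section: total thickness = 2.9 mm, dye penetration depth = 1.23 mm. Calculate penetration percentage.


42.4%

Penetration% = 1.23 / 2.9 x 100
Penetration = 42.4%


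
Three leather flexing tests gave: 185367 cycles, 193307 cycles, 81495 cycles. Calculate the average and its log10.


Average = 153390 cycles
log10 = 5.19

Average = (185367 + 193307 + 81495) / 3 = 153390 cycles
log10(153390) = 5.19


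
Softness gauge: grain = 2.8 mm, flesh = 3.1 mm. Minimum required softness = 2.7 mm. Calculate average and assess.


Average softness = 2.95 mm
Meets requirement: Yes


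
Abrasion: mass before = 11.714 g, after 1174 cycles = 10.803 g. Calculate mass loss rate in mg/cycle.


0.776 mg/cycle

Mass loss = 11.714 - 10.803 = 0.911 g
Rate = 0.911 / 1174 x 1000 = 0.776 mg/cycle


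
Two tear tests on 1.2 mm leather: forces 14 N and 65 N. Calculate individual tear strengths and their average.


Tear 1 = 11.7 N/mm
Tear 2 = 54.2 N/mm
Average = 33.0 N/mm

Tear 1 = 14 / 1.2 = 11.7 N/mm
Tear 2 = 65 / 1.2 = 54.2 N/mm
Average = (11.7 + 54.2) / 2 = 33.0 N/mm


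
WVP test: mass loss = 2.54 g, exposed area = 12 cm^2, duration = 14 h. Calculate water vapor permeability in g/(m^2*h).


WVP = mass_loss / (area x time) x 10000
WVP = 2.54 / (12 x 14) x 10000
WVP = 2.54 / 168 x 10000 = 151.19 g/(m^2*h)


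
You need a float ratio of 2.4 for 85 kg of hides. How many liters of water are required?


Water = hide weight x target ratio
Water = 85 x 2.4 = 204.0 L


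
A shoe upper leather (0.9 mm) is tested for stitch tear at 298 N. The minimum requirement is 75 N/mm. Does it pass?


STS = 331.1 N/mm
Passes: Yes

STS = 298 / 0.9 = 331.1 N/mm
Minimum required: 75 N/mm
Passes: Yes


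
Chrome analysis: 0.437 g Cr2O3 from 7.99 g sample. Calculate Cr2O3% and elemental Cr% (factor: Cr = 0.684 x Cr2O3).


Cr2O3 = 5.47%
Cr = 3.74%

Cr2O3% = 0.437 / 7.99 x 100 = 5.47%
Cr% = 5.47 x 0.684 = 3.74%


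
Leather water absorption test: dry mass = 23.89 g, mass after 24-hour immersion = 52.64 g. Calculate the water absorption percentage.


Water absorbed = 52.64 - 23.89 = 28.75 g
WA% = 28.75 / 23.89 x 100 = 120.3%


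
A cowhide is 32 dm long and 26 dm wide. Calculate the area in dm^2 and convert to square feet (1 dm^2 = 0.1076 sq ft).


Area = 32 x 26 = 832 dm^2
Conversion: 832 x 0.1076 = 89.52 sq ft


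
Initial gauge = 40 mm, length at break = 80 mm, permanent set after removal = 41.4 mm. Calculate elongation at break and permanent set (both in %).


Elongation at break = 100.0%
Permanent set = 3.5%

Elongation at break = (80 - 40) / 40 x 100 = 100.0%
Permanent set = (41.4 - 40) / 40 x 100 = 3.5%


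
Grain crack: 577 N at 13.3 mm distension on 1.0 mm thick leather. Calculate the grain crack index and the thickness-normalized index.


Crack index = 577 / 13.3 = 43.4 N/mm
Normalized = 43.4 / 1.0 = 43.4 N/mm per mm


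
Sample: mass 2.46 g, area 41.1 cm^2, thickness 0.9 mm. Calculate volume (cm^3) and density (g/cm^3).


Thickness in cm = 0.9 / 10 = 0.09 cm
Volume = 41.1 x 0.09 = 3.699 cm^3
Density = 2.46 / 3.699 = 0.665 g/cm^3


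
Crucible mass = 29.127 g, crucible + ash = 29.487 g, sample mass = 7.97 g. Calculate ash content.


Ash mass = 29.487 - 29.127 = 0.360 g
Ash% = 0.360 / 7.97 x 100 = 4.52%


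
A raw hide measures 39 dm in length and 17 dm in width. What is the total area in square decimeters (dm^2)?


663 dm^2


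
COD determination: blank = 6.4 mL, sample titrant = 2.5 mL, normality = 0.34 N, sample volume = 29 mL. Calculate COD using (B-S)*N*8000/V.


COD = (6.4 - 2.5) x 0.34 x 8000 / 29
COD = 3.9 x 0.34 x 8000 / 29
COD = 365.8 mg/L


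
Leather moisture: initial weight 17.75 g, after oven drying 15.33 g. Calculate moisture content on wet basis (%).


Moisture = 17.75 - 15.33 = 2.42 g
MC = 2.42 / 17.75 x 100 = 13.6%


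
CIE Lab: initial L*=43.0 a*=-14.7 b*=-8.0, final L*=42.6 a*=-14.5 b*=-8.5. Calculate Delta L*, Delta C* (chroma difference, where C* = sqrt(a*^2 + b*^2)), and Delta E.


Delta L* = -0.4
Delta C* = 0.07
Delta E = 0.67

Delta L* = 42.6 - 43.0 = -0.4
C1* = sqrt((-14.7)^2 + (-8.0)^2) = 16.736
C2* = sqrt((-14.5)^2 + (-8.5)^2) = 16.808
Delta C* = 16.808 - 16.736 = 0.07
Delta E = sqrt((-0.4)^2 + (0.2)^2 + (-0.5)^2) = 0.67


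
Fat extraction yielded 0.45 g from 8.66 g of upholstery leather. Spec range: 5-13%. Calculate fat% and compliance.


Fat content = 5.2%
Compliant: Yes

Fat% = 0.45 / 8.66 x 100 = 5.2%
Spec range: 5-13%
Compliant: Yes


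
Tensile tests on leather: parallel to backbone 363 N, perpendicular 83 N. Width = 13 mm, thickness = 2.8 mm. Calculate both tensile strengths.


Area = 13 x 2.8 = 36.4 mm^2
TS (parallel) = 363 / 36.4 = 9.97 N/mm^2
TS (perpendicular) = 83 / 36.4 = 2.28 N/mm^2


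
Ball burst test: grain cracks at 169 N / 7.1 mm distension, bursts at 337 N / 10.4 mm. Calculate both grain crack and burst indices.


Crack index = 23.8 N/mm
Burst index = 32.4 N/mm

Crack index = 169 / 7.1 = 23.8 N/mm
Burst index = 337 / 10.4 = 32.4 N/mm


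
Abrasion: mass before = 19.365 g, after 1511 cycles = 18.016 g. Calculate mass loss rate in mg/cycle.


Mass loss = 19.365 - 18.016 = 1.349 g
Rate = 1.349 / 1511 x 1000 = 0.893 mg/cycle


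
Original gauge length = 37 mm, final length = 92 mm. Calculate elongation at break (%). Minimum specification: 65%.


Extension = 92 - 37 = 55 mm
Elongation = 55 / 37 x 100 = 148.6%
Minimum required: 65%
Meets specification: Yes


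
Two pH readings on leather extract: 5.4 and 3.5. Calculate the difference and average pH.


Difference = |5.4 - 3.5| = 1.9
Average = (5.4 + 3.5) / 2 = 4.45


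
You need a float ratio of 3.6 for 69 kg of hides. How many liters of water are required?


248.4 L


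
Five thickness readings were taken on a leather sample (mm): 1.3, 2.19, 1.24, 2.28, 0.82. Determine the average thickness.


1.57 mm


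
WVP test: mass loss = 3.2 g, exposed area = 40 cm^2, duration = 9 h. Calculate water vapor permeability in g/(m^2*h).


WVP = mass_loss / (area x time) x 10000
WVP = 3.2 / (40 x 9) x 10000
WVP = 3.2 / 360 x 10000 = 88.89 g/(m^2*h)


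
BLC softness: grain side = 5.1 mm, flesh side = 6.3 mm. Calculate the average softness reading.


Average = (5.1 + 6.3) / 2
Average = 5.70 mm


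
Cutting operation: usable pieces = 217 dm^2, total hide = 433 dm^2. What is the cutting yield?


50.1%

Yield = usable / total x 100
Yield = 217 / 433 x 100 = 50.1%


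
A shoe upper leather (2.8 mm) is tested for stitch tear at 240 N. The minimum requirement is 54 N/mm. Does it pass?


STS = 240 / 2.8 = 85.7 N/mm
Minimum required: 54 N/mm
Passes: Yes


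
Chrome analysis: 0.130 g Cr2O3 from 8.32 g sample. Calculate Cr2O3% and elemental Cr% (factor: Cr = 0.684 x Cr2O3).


Cr2O3 = 1.56%
Cr = 1.07%


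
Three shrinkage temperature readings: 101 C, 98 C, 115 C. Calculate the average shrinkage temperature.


Average = (101 + 98 + 115) / 3
Average = 314 / 3 = 104.7 C


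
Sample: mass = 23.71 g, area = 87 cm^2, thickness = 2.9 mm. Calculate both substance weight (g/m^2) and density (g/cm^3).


SW = 23.71 / 87 x 10000 = 2725.3 g/m^2
Volume = 87 x 2.9 / 10 = 25.23 cm^3
Density = 23.71 / 25.23 = 0.940 g/cm^3


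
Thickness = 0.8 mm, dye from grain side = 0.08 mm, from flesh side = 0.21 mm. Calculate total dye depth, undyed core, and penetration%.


Total dyed = 0.29 mm
Undyed core = 0.51 mm
Penetration = 36.3%

Total dyed = 0.08 + 0.21 = 0.29 mm
Undyed core = 0.8 - 0.29 = 0.51 mm
Penetration = 0.29 / 0.8 x 100 = 36.3%


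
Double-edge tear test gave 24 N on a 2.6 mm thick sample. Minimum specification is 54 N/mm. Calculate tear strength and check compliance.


Tear strength = 24 / 2.6 = 9.2 N/mm
Required minimum = 54 N/mm
Compliant: No


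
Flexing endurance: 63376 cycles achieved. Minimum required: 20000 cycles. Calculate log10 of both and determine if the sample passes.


Achieved: log10 = 4.80
Required: log10 = 4.30
Passes: Yes

log10(63376) = 4.80
log10(20000) = 4.30
Passes: Yes


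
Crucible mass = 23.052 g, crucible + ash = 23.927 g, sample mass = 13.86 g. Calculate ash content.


Ash mass = 0.875 g
Ash content = 6.31%


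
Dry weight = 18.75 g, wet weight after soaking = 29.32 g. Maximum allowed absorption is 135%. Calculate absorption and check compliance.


WA = (29.32 - 18.75) / 18.75 x 100 = 56.4%
Maximum allowed: 135%
Compliant: Yes


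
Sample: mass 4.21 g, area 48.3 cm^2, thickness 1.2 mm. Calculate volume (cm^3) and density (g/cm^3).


Thickness in cm = 1.2 / 10 = 0.12 cm
Volume = 48.3 x 0.12 = 5.796 cm^3
Density = 4.21 / 5.796 = 0.726 g/cm^3


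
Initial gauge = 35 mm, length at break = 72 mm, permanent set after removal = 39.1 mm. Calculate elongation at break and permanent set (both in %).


Elongation at break = (72 - 35) / 35 x 100 = 105.7%
Permanent set = (39.1 - 35) / 35 x 100 = 11.7%


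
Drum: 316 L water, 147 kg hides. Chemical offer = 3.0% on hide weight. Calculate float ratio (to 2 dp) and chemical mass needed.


Float ratio = 316 / 147 = 2.15
Chemical = 147 x 3.0 / 100 = 4.41 kg


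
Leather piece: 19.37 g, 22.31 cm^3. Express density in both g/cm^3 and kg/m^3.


Density = 19.37 / 22.31 = 0.868 g/cm^3
Convert: 0.868 x 1000 = 868 kg/m^3


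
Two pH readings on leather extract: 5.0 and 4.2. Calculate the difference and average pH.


Difference = |5.0 - 4.2| = 0.8
Average = (5.0 + 4.2) / 2 = 4.60


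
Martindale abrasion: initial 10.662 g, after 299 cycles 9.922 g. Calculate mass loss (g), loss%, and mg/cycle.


Loss = 10.662 - 9.922 = 0.740 g
Loss% = 0.740 / 10.662 x 100 = 6.94%
Rate = 0.740 / 299 x 1000 = 2.475 mg/cycle


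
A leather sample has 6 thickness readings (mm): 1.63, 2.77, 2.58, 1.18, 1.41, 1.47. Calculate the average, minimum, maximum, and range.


Sum = 11.04
Average = 11.04 / 6 = 1.84 mm
Minimum = 1.18 mm
Maximum = 2.77 mm
Range = 2.77 - 1.18 = 1.59 mm


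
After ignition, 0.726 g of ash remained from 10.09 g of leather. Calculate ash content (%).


Ash% = 0.726 / 10.09 x 100
Ash% = 7.20%


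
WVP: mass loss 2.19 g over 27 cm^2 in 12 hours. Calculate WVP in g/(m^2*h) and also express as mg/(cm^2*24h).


WVP = 2.19 / (27 x 12) x 10000 = 67.59 g/(m^2*h)
Mass loss in mg = 2.19 x 1000 = 2190 mg
Per cm^2 per 24h in mg: 2190 x 24 / (27 x 12) = 52560 / 324 = 162.22 mg/(cm^2*24h)


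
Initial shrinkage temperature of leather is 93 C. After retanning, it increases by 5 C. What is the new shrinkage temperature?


98 C


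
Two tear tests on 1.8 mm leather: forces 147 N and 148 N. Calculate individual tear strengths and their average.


Tear 1 = 147 / 1.8 = 81.7 N/mm
Tear 2 = 148 / 1.8 = 82.2 N/mm
Average = (81.7 + 82.2) / 2 = 82.0 N/mm


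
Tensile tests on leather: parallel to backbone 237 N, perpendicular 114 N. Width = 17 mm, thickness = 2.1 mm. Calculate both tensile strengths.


Area = 17 x 2.1 = 35.7 mm^2
TS (parallel) = 237 / 35.7 = 6.64 N/mm^2
TS (perpendicular) = 114 / 35.7 = 3.19 N/mm^2


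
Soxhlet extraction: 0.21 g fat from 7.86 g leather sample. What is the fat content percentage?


Fat content = 0.21 / 7.86 x 100
Fat = 2.7%


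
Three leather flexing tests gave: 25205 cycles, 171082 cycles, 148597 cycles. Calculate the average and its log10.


Average = (25205 + 171082 + 148597) / 3 = 114961 cycles
log10(114961) = 5.06


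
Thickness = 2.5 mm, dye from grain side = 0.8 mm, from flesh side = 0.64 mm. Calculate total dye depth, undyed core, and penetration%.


Total dyed = 1.44 mm
Undyed core = 1.06 mm
Penetration = 57.6%

Total dyed = 0.8 + 0.64 = 1.44 mm
Undyed core = 2.5 - 1.44 = 1.06 mm
Penetration = 1.44 / 2.5 x 100 = 57.6%


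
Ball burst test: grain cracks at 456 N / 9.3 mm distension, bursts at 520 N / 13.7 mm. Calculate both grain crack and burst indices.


Crack index = 49.0 N/mm
Burst index = 38.0 N/mm

Crack index = 456 / 9.3 = 49.0 N/mm
Burst index = 520 / 13.7 = 38.0 N/mm


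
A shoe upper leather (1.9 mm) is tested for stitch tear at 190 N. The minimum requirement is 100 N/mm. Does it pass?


STS = 100.0 N/mm
Passes: Yes


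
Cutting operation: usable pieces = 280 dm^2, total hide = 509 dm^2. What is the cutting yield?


55.0%


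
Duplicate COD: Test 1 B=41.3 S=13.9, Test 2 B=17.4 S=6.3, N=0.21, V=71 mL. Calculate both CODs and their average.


COD1 = (41.3 - 13.9) x 0.21 x 8000 / 71 = 648.3 mg/L
COD2 = (17.4 - 6.3) x 0.21 x 8000 / 71 = 262.6 mg/L
Average = (648.3 + 262.6) / 2 = 455.5 mg/L


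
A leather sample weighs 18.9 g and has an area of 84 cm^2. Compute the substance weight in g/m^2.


2250.0 g/m^2

Substance weight = mass / area x 10000
SW = 18.9 / 84 x 10000
SW = 2250.0 g/m^2


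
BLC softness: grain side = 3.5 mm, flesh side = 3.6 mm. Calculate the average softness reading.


Average = (3.5 + 3.6) / 2
Average = 3.55 mm


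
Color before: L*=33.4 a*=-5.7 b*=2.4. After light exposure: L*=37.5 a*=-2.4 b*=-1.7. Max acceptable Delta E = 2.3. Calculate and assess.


Delta E = 6.67
Passes: No

dL = 4.1, da = 3.3, db = -4.1
dE = sqrt((4.1)^2 + (3.3)^2 + (-4.1)^2) = 6.67
Max = 2.3
Passes: No


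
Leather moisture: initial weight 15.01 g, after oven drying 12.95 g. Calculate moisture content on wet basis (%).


13.7%

Moisture = 15.01 - 12.95 = 2.06 g
MC = 2.06 / 15.01 x 100 = 13.7%


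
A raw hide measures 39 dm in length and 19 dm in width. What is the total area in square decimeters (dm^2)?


741 dm^2


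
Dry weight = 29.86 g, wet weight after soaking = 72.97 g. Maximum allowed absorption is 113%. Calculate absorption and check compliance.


WA = (72.97 - 29.86) / 29.86 x 100 = 144.4%
Maximum allowed: 113%
Compliant: No


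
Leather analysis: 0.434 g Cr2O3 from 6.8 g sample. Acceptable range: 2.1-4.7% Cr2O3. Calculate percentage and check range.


Cr2O3% = 0.434 / 6.8 x 100 = 6.38%
Acceptable range: 2.1 to 4.7%
Within range: No


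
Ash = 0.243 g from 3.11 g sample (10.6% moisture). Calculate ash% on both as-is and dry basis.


As-is ash% = 0.243 / 3.11 x 100 = 7.81%
Dry mass = 3.11 x (100 - 10.6) / 100 = 2.78034 g
Dry-basis ash% = 0.243 / 2.78034 x 100 = 8.74%


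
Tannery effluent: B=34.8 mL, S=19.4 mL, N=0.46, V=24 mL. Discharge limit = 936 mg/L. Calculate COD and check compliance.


COD = (34.8 - 19.4) x 0.46 x 8000 / 24 = 2361.3 mg/L
Limit: 936 mg/L
Compliant: No


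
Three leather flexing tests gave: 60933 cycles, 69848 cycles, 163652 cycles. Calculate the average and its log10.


Average = (60933 + 69848 + 163652) / 3 = 98144 cycles
log10(98144) = 4.99


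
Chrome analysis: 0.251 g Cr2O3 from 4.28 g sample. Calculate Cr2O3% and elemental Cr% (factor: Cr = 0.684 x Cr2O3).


Cr2O3 = 5.86%
Cr = 4.01%

Cr2O3% = 0.251 / 4.28 x 100 = 5.86%
Cr% = 5.86 x 0.684 = 4.01%


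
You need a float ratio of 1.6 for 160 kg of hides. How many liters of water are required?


Water = hide weight x target ratio
Water = 160 x 1.6 = 256.0 L


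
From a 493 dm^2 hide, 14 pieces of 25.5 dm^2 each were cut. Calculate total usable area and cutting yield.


Usable area = 357.0 dm^2
Yield = 72.4%

Total usable = 14 x 25.5 = 357.0 dm^2
Yield = 357.0 / 493 x 100 = 72.4%


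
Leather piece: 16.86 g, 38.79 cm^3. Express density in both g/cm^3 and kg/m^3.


0.435 g/cm^3
435 kg/m^3


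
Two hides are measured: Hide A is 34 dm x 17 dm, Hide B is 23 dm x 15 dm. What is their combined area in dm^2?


923 dm^2

Hide A area = 34 x 17 = 578 dm^2
Hide B area = 23 x 15 = 345 dm^2
Total = 578 + 345 = 923 dm^2


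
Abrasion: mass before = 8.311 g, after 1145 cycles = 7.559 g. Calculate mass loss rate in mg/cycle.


0.657 mg/cycle

Mass loss = 8.311 - 7.559 = 0.752 g
Rate = 0.752 / 1145 x 1000 = 0.657 mg/cycle


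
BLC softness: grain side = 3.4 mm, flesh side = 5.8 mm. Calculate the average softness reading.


4.60 mm

Average = (3.4 + 5.8) / 2
Average = 4.60 mm


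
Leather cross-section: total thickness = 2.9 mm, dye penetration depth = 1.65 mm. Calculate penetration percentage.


Penetration% = 1.65 / 2.9 x 100
Penetration = 56.9%


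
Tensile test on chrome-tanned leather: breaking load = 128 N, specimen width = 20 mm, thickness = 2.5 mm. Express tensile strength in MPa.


Cross-section = 20 x 2.5 = 50.0 mm^2
TS = 128 / 50.0 = 2.56 MPa
(1 N/mm^2 = 1 MPa)


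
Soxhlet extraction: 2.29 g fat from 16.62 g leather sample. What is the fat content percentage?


Fat content = 2.29 / 16.62 x 100
Fat = 13.8%


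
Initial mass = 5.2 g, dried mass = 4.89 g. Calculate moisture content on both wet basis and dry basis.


Wet basis = 6.0%
Dry basis = 6.3%

Moisture lost = 5.2 - 4.89 = 0.31 g
Wet basis MC = 0.31 / 5.2 x 100 = 6.0%
Dry basis MC = 0.31 / 4.89 x 100 = 6.3%


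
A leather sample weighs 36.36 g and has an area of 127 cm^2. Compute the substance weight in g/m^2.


2863.0 g/m^2

Substance weight = mass / area x 10000
SW = 36.36 / 127 x 10000
SW = 2863.0 g/m^2


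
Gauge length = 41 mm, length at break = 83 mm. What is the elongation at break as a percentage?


102.4%

Extension = 83 - 41 = 42 mm
Elongation = 42 / 41 x 100 = 102.4%


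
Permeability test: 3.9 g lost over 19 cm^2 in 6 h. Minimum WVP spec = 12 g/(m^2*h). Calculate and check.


WVP = 3.9 / (19 x 6) x 10000 = 342.11 g/(m^2*h)
Minimum: 12 g/(m^2*h)
Meets spec: Yes
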